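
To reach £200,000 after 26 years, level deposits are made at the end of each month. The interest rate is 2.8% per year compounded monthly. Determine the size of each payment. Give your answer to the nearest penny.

Level ordinary annuity; solve FV = PMT × [((1+r)^n − 1)/r] for PMT.
Periodic rate r = 0.028/12 per month; n is counted in months.
With n = 312: PMT = 200,000 / ([((1+r)^n − 1)/r]) = £436.47

£436.47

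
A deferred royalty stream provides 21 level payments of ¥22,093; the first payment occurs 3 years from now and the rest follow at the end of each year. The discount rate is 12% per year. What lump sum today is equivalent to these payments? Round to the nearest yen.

Ordinary annuity of 21 payments, first payment at period 3.
Periodic rate r = 0.12 per year.
The ordinary-annuity PV formula values the stream one period before the first payment (period 2); discount that back 2 periods:
PV₀ = 22,093 × [1 − (1+r)^−21] / r × (1+r)^−2 = ¥133,185

¥133,185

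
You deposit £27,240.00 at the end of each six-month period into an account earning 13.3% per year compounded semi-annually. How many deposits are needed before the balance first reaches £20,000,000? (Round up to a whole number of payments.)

61 payments

Periodic rate r = 0.133/2 per half-year; n is counted in half-years.
Ordinary annuity FV: 20,000,000 = 27,240 × [((1+r)^n − 1)/r].
(1+r)^n = 1 + 20,000,000 × r / 27,240, so n = ln(1 + 20,000,000·r/27,240) / ln(1+r) = 60.71.
Round up to a whole number of payments: n = 61.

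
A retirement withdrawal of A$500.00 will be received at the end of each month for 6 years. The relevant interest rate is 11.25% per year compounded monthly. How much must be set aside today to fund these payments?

This is an ordinary annuity: 72 payments of A$500.00 at the end of each month.
Periodic rate r = 0.1125/12 per month; n is counted in months.
PV = PMT × [(1 − (1+r)^−n)/r] = 500 × [1 − (1+r)^−72] / r = A$26,092.80

A$26,092.80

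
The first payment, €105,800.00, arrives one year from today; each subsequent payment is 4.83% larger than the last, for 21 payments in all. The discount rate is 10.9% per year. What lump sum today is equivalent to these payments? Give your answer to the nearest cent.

€1,208,517.92

Periodic rate r = 0.109 per year.
Growing ordinary annuity: PV = PMT₁ × [1 − ((1+g)/(1+r))^n] / (r − g) = 105,800 × [1 − ((1+0.0483)/(1+r))^21] / (r − 0.0483) = €1,208,517.92.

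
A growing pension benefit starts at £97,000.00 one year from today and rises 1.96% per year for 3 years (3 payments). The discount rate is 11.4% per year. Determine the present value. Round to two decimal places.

£239,710.32

Periodic rate r = 0.114 per year.
Growing ordinary annuity: PV = PMT₁ × [1 − ((1+g)/(1+r))^n] / (r − g) = 97,000 × [1 − ((1+0.0196)/(1+r))^3] / (r − 0.0196) = £239,710.32.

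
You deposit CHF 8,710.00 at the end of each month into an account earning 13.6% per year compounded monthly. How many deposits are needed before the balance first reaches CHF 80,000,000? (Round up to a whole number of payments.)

414 payments

Periodic rate r = 0.136/12 per month; n is counted in months.
Ordinary annuity FV: 80,000,000 = 8,710 × [((1+r)^n − 1)/r].
(1+r)^n = 1 + 80,000,000 × r / 8,710, so n = ln(1 + 80,000,000·r/8,710) / ln(1+r) = 413.05.
Round up to a whole number of payments: n = 414.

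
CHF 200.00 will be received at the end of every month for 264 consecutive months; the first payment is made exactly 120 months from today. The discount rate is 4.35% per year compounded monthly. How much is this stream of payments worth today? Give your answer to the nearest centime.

CHF 22,069.78

Ordinary annuity of 264 payments, first payment at period 120.
Periodic rate r = 0.0435/12 per month; n is counted in months.
The ordinary-annuity PV formula values the stream one period before the first payment (period 119); discount that back 119 periods:
PV₀ = 200 × [1 − (1+r)^−264] / r × (1+r)^−119 = CHF 22,069.78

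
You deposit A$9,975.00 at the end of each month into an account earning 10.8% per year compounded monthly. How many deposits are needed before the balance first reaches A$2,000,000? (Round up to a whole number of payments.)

Periodic rate r = 0.108/12 per month; n is counted in months.
Ordinary annuity FV: 2,000,000 = 9,975 × [((1+r)^n − 1)/r].
(1+r)^n = 1 + 2,000,000 × r / 9,975, so n = ln(1 + 2,000,000·r/9,975) / ln(1+r) = 115.10.
Round up to a whole number of payments: n = 116.

116 payments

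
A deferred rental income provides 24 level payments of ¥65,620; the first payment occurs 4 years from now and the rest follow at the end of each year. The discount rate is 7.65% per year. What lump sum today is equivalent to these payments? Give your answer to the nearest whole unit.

Ordinary annuity of 24 payments, first payment at period 4.
Periodic rate r = 0.0765 per year.
The ordinary-annuity PV formula values the stream one period before the first payment (period 3); discount that back 3 periods:
PV₀ = 65,620 × [1 − (1+r)^−24] / r × (1+r)^−3 = ¥570,377

¥570,377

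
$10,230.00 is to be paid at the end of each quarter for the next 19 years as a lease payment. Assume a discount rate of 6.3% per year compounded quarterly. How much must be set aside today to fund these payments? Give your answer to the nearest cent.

$451,464.20

This is an ordinary annuity: 76 payments of $10,230.00 at the end of each quarter.
Periodic rate r = 0.063/4 per quarter; n is counted in quarters.
PV = PMT × [(1 − (1+r)^−n)/r] = 10,230 × [1 − (1+r)^−76] / r = $451,464.20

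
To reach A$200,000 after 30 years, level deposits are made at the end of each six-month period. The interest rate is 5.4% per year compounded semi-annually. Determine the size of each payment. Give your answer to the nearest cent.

Level ordinary annuity; solve FV = PMT × [((1+r)^n − 1)/r] for PMT.
Periodic rate r = 0.054/2 per half-year; n is counted in half-years.
With n = 60: PMT = 200,000 / ([((1+r)^n − 1)/r]) = A$1,368.58

A$1,368.58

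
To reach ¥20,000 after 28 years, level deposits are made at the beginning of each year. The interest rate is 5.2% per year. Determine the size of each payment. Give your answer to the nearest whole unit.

¥315

Level annuity due; solve FV = PMT × [((1+r)^n − 1)/r] × (1+r) for PMT.
Periodic rate r = 0.052 per year.
With n = 28: PMT = 20,000 / ([((1+r)^n − 1)/r] × (1+r)) = ¥315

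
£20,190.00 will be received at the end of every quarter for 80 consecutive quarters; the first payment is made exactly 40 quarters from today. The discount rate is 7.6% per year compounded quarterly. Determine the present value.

£396,872.67

Ordinary annuity of 80 payments, first payment at period 40.
Periodic rate r = 0.076/4 per quarter; n is counted in quarters.
The ordinary-annuity PV formula values the stream one period before the first payment (period 39); discount that back 39 periods:
PV₀ = 20,190 × [1 − (1+r)^−80] / r × (1+r)^−39 = £396,872.67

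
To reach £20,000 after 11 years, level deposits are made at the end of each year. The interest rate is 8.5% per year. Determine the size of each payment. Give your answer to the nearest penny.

Level ordinary annuity; solve FV = PMT × [((1+r)^n − 1)/r] for PMT.
Periodic rate r = 0.085 per year.
With n = 11: PMT = 20,000 / ([((1+r)^n − 1)/r]) = £1,169.86

£1,169.86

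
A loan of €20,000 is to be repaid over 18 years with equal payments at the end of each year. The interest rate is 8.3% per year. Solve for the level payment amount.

Level ordinary annuity; solve PV = PMT × [(1 − (1+r)^−n)/r] for PMT.
Periodic rate r = 0.083 per year.
With n = 18: PMT = 20,000 / ([(1 − (1+r)^−n)/r]) = €2,178.65

€2,178.65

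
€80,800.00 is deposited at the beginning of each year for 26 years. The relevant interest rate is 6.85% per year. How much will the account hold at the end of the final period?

This is an annuity due: 26 deposits of €80,800.00 at the beginning of each year.
Periodic rate r = 0.0685 per year.
FV = PMT × [((1+r)^n − 1)/r] × (1+r) = 80,800 × [(1+r)^26 − 1] / r × (1+r) = €5,796,847.37

€5,796,847.37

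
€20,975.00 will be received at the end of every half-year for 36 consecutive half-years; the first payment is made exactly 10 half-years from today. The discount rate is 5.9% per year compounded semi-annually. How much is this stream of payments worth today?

€355,148.07

Ordinary annuity of 36 payments, first payment at period 10.
Periodic rate r = 0.059/2 per half-year; n is counted in half-years.
The ordinary-annuity PV formula values the stream one period before the first payment (period 9); discount that back 9 periods:
PV₀ = 20,975 × [1 − (1+r)^−36] / r × (1+r)^−9 = €355,148.07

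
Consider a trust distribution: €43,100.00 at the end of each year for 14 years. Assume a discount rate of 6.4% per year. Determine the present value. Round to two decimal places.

This is an ordinary annuity: 14 payments of €43,100.00 at the end of each year.
Periodic rate r = 0.064 per year.
PV = PMT × [(1 − (1+r)^−n)/r] = 43,100 × [1 − (1+r)^−14] / r = €390,875.01

€390,875.01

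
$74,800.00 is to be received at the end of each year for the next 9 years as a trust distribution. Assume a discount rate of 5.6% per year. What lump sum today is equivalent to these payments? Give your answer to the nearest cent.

This is an ordinary annuity: 9 payments of $74,800.00 at the end of each year.
Periodic rate r = 0.056 per year.
PV = PMT × [(1 − (1+r)^−n)/r] = 74,800 × [1 − (1+r)^−9] / r = $517,742.53

$517,742.53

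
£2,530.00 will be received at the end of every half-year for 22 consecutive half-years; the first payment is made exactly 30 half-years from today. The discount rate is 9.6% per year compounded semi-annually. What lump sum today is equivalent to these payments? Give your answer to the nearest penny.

£8,708.73

Ordinary annuity of 22 payments, first payment at period 30.
Periodic rate r = 0.096/2 per half-year; n is counted in half-years.
The ordinary-annuity PV formula values the stream one period before the first payment (period 29); discount that back 29 periods:
PV₀ = 2,530 × [1 − (1+r)^−22] / r × (1+r)^−29 = £8,708.73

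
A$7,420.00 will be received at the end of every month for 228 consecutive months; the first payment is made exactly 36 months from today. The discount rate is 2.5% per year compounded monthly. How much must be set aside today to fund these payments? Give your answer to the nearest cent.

A$1,251,069.56

Ordinary annuity of 228 payments, first payment at period 36.
Periodic rate r = 0.025/12 per month; n is counted in months.
The ordinary-annuity PV formula values the stream one period before the first payment (period 35); discount that back 35 periods:
PV₀ = 7,420 × [1 − (1+r)^−228] / r × (1+r)^−35 = A$1,251,069.56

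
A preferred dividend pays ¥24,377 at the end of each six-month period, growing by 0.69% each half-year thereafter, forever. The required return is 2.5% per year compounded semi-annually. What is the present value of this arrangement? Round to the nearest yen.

¥4,353,036

Periodic rate r = 0.025/2 per half-year.
Growing perpetuity (Gordon): PV = PMT₁ / (r − g) = 24,377 / (r − 0.0069) = ¥4,353,036.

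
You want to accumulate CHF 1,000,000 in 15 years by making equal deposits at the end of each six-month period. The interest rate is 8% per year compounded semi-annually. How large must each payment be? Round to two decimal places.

Level ordinary annuity; solve FV = PMT × [((1+r)^n − 1)/r] for PMT.
Periodic rate r = 0.08/2 per half-year; n is counted in half-years.
With n = 30: PMT = 1,000,000 / ([((1+r)^n − 1)/r]) = CHF 17,830.10

CHF 17,830.10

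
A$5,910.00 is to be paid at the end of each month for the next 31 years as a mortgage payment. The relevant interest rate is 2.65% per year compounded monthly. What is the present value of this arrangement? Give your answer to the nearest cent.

This is an ordinary annuity: 372 payments of A$5,910.00 at the end of each month.
Periodic rate r = 0.0265/12 per month; n is counted in months.
PV = PMT × [(1 − (1+r)^−n)/r] = 5,910 × [1 − (1+r)^−372] / r = A$1,498,231.83

A$1,498,231.83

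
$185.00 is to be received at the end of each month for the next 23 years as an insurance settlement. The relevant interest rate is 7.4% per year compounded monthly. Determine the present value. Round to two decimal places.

$24,501.78

This is an ordinary annuity: 276 payments of $185.00 at the end of each month.
Periodic rate r = 0.074/12 per month; n is counted in months.
PV = PMT × [(1 − (1+r)^−n)/r] = 185 × [1 − (1+r)^−276] / r = $24,501.78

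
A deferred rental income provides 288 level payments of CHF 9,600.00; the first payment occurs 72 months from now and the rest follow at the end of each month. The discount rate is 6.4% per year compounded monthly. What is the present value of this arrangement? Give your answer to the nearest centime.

CHF 967,176.82

Ordinary annuity of 288 payments, first payment at period 72.
Periodic rate r = 0.064/12 per month; n is counted in months.
The ordinary-annuity PV formula values the stream one period before the first payment (period 71); discount that back 71 periods:
PV₀ = 9,600 × [1 − (1+r)^−288] / r × (1+r)^−71 = CHF 967,176.82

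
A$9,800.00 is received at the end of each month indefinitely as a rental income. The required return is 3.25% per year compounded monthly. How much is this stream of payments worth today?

Periodic rate r = 0.0325/12 per month.
Level perpetuity: PV = PMT / r = 9,800 / (0.0325/12) = A$3,618,461.54.

A$3,618,461.54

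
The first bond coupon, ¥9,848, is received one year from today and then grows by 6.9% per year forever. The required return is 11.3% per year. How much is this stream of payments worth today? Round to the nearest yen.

Periodic rate r = 0.113 per year.
Growing perpetuity (Gordon): PV = PMT₁ / (r − g) = 9,848 / (r − 0.069) = ¥223,818.

¥223,818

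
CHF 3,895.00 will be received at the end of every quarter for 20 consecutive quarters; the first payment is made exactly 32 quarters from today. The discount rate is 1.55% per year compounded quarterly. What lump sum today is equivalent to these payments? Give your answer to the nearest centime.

Ordinary annuity of 20 payments, first payment at period 32.
Periodic rate r = 0.0155/4 per quarter; n is counted in quarters.
The ordinary-annuity PV formula values the stream one period before the first payment (period 31); discount that back 31 periods:
PV₀ = 3,895 × [1 − (1+r)^−20] / r × (1+r)^−31 = CHF 66,365.20

CHF 66,365.20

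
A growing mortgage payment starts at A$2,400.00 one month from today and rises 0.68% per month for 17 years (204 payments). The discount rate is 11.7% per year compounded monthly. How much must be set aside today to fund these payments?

Periodic rate r = 0.117/12 per month; n is counted in months.
Growing ordinary annuity: PV = PMT₁ × [1 − ((1+g)/(1+r))^n] / (r − g) = 2,400 × [1 − ((1+0.0068)/(1+r))^204] / (r − 0.0068) = A$365,664.94.

A$365,664.94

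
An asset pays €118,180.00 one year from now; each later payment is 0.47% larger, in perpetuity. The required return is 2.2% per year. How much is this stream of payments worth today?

€6,831,213.87

Periodic rate r = 0.022 per year.
Growing perpetuity (Gordon): PV = PMT₁ / (r − g) = 118,180 / (r − 0.0047) = €6,831,213.87.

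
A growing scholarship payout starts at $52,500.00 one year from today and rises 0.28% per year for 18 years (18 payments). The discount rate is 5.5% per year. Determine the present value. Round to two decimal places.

Periodic rate r = 0.055 per year.
Growing ordinary annuity: PV = PMT₁ × [1 − ((1+g)/(1+r))^n] / (r − g) = 52,500 × [1 − ((1+0.0028)/(1+r))^18] / (r − 0.0028) = $602,285.36.

$602,285.36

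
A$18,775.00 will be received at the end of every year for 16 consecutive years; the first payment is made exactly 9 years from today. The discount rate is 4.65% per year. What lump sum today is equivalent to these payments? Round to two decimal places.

Ordinary annuity of 16 payments, first payment at period 9.
Periodic rate r = 0.0465 per year.
The ordinary-annuity PV formula values the stream one period before the first payment (period 8); discount that back 8 periods:
PV₀ = 18,775 × [1 − (1+r)^−16] / r × (1+r)^−8 = A$145,041.82

A$145,041.82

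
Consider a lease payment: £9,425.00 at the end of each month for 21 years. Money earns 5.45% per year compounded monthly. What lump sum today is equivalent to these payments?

£1,412,797.24

This is an ordinary annuity: 252 payments of £9,425.00 at the end of each month.
Periodic rate r = 0.0545/12 per month; n is counted in months.
PV = PMT × [(1 − (1+r)^−n)/r] = 9,425 × [1 − (1+r)^−252] / r = £1,412,797.24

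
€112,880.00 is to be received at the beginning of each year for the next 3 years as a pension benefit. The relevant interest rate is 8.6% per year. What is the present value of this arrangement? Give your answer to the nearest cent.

This is an annuity due: 3 payments of €112,880.00 at the beginning of each year.
Periodic rate r = 0.086 per year.
PV = PMT × [(1 − (1+r)^−n)/r] × (1+r) = 112,880 × [1 − (1+r)^−3] / r × (1+r) = €312,531.08

€312,531.08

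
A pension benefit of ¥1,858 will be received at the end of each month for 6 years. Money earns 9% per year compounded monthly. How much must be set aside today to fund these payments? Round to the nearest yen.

¥103,076

This is an ordinary annuity: 72 payments of ¥1,858 at the end of each month.
Periodic rate r = 0.09/12 per month; n is counted in months.
PV = PMT × [(1 − (1+r)^−n)/r] = 1,858 × [1 − (1+r)^−72] / r = ¥103,076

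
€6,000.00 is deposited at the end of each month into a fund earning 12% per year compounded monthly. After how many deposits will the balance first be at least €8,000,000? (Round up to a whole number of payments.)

Periodic rate r = 0.12/12 per month; n is counted in months.
Ordinary annuity FV: 8,000,000 = 6,000 × [((1+r)^n − 1)/r].
(1+r)^n = 1 + 8,000,000 × r / 6,000, so n = ln(1 + 8,000,000·r/6,000) / ln(1+r) = 267.59.
Round up to a whole number of payments: n = 268.

268 payments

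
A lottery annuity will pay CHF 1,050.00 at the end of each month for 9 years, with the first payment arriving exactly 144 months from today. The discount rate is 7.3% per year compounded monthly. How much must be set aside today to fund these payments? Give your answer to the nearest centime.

Ordinary annuity of 108 payments, first payment at period 144.
Periodic rate r = 0.073/12 per month; n is counted in months.
The ordinary-annuity PV formula values the stream one period before the first payment (period 143); discount that back 143 periods:
PV₀ = 1,050 × [1 − (1+r)^−108] / r × (1+r)^−143 = CHF 34,845.16

CHF 34,845.16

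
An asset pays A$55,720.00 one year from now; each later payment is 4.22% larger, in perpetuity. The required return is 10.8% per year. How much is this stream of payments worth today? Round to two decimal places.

Periodic rate r = 0.108 per year.
Growing perpetuity (Gordon): PV = PMT₁ / (r − g) = 55,720 / (r − 0.0422) = A$846,808.51.

A$846,808.51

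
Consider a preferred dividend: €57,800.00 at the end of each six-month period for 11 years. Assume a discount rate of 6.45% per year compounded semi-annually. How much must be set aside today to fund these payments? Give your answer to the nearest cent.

€900,729.26

This is an ordinary annuity: 22 payments of €57,800.00 at the end of each six-month period.
Periodic rate r = 0.0645/2 per half-year; n is counted in half-years.
PV = PMT × [(1 − (1+r)^−n)/r] = 57,800 × [1 − (1+r)^−22] / r = €900,729.26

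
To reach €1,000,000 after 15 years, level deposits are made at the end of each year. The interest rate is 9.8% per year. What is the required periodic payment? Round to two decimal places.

€31,976.38

Level ordinary annuity; solve FV = PMT × [((1+r)^n − 1)/r] for PMT.
Periodic rate r = 0.098 per year.
With n = 15: PMT = 1,000,000 / ([((1+r)^n − 1)/r]) = €31,976.38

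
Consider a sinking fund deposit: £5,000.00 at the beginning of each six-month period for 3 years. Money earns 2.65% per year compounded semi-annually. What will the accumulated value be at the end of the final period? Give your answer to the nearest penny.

£31,422.38

This is an annuity due: 6 deposits of £5,000.00 at the beginning of each six-month period.
Periodic rate r = 0.0265/2 per half-year; n is counted in half-years.
FV = PMT × [((1+r)^n − 1)/r] × (1+r) = 5,000 × [(1+r)^6 − 1] / r × (1+r) = £31,422.38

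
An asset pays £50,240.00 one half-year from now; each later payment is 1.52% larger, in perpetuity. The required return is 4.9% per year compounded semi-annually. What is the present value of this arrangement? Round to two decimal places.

Periodic rate r = 0.049/2 per half-year.
Growing perpetuity (Gordon): PV = PMT₁ / (r − g) = 50,240 / (r − 0.0152) = £5,402,150.54.

£5,402,150.54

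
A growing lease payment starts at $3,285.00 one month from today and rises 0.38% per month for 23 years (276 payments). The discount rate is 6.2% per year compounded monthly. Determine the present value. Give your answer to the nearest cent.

Periodic rate r = 0.062/12 per month; n is counted in months.
Growing ordinary annuity: PV = PMT₁ × [1 − ((1+g)/(1+r))^n] / (r − g) = 3,285 × [1 − ((1+0.0038)/(1+r))^276] / (r − 0.0038) = $752,502.82.

$752,502.82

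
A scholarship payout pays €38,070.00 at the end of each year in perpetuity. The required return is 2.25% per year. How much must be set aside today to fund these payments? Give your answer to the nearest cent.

Periodic rate r = 0.0225 per year.
Level perpetuity: PV = PMT / r = 38,070 / (0.0225) = €1,692,000.00.

€1,692,000.00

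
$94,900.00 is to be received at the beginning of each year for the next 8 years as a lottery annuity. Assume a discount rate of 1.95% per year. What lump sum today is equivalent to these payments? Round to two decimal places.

$710,274.13

This is an annuity due: 8 payments of $94,900.00 at the beginning of each year.
Periodic rate r = 0.0195 per year.
PV = PMT × [(1 − (1+r)^−n)/r] × (1+r) = 94,900 × [1 − (1+r)^−8] / r × (1+r) = $710,274.13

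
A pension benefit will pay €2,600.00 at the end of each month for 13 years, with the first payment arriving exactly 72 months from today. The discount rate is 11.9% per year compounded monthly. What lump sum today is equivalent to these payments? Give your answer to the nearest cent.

Ordinary annuity of 156 payments, first payment at period 72.
Periodic rate r = 0.119/12 per month; n is counted in months.
The ordinary-annuity PV formula values the stream one period before the first payment (period 71); discount that back 71 periods:
PV₀ = 2,600 × [1 − (1+r)^−156] / r × (1+r)^−71 = €102,205.14

€102,205.14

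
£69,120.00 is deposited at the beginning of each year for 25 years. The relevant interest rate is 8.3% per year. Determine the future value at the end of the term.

This is an annuity due: 25 deposits of £69,120.00 at the beginning of each year.
Periodic rate r = 0.083 per year.
FV = PMT × [((1+r)^n − 1)/r] × (1+r) = 69,120 × [(1+r)^25 − 1] / r × (1+r) = £5,718,223.54

£5,718,223.54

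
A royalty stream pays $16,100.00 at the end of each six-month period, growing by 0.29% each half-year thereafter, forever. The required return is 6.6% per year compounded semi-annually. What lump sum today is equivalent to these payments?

Periodic rate r = 0.066/2 per half-year.
Growing perpetuity (Gordon): PV = PMT₁ / (r − g) = 16,100 / (r − 0.0029) = $534,883.72.

$534,883.72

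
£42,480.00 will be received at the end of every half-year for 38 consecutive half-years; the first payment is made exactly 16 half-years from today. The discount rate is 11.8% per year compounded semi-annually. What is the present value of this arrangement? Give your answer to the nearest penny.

£270,212.30

Ordinary annuity of 38 payments, first payment at period 16.
Periodic rate r = 0.118/2 per half-year; n is counted in half-years.
The ordinary-annuity PV formula values the stream one period before the first payment (period 15); discount that back 15 periods:
PV₀ = 42,480 × [1 − (1+r)^−38] / r × (1+r)^−15 = £270,212.30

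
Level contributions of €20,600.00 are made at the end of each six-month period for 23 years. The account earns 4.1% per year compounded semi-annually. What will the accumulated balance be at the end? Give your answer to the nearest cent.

This is an ordinary annuity: 46 deposits of €20,600.00 at the end of each six-month period.
Periodic rate r = 0.041/2 per half-year; n is counted in half-years.
FV = PMT × [((1+r)^n − 1)/r] = 20,600 × [(1+r)^46 − 1] / r = €1,550,833.15

€1,550,833.15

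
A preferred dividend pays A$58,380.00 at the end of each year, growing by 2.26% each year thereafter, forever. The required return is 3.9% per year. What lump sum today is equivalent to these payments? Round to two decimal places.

A$3,559,756.10

Periodic rate r = 0.039 per year.
Growing perpetuity (Gordon): PV = PMT₁ / (r − g) = 58,380 / (r − 0.0226) = A$3,559,756.10.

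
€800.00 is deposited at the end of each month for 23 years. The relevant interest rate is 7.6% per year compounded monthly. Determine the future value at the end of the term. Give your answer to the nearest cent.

€595,141.35

This is an ordinary annuity: 276 deposits of €800.00 at the end of each month.
Periodic rate r = 0.076/12 per month; n is counted in months.
FV = PMT × [((1+r)^n − 1)/r] = 800 × [(1+r)^276 − 1] / r = €595,141.35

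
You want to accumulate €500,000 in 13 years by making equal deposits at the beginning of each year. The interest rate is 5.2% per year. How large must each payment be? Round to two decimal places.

€26,493.08

Level annuity due; solve FV = PMT × [((1+r)^n − 1)/r] × (1+r) for PMT.
Periodic rate r = 0.052 per year.
With n = 13: PMT = 500,000 / ([((1+r)^n − 1)/r] × (1+r)) = €26,493.08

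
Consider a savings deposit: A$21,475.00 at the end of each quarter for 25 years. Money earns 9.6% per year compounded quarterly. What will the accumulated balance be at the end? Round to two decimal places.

A$8,692,978.06

This is an ordinary annuity: 100 deposits of A$21,475.00 at the end of each quarter.
Periodic rate r = 0.096/4 per quarter; n is counted in quarters.
FV = PMT × [((1+r)^n − 1)/r] = 21,475 × [(1+r)^100 − 1] / r = A$8,692,978.06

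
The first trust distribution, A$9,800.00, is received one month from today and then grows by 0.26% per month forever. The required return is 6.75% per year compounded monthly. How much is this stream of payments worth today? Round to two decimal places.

Periodic rate r = 0.0675/12 per month.
Growing perpetuity (Gordon): PV = PMT₁ / (r − g) = 9,800 / (r − 0.0026) = A$3,239,669.42.

A$3,239,669.42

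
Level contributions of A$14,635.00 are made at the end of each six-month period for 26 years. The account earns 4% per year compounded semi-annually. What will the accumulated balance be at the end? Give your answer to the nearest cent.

A$1,317,390.15

This is an ordinary annuity: 52 deposits of A$14,635.00 at the end of each six-month period.
Periodic rate r = 0.04/2 per half-year; n is counted in half-years.
FV = PMT × [((1+r)^n − 1)/r] = 14,635 × [(1+r)^52 − 1] / r = A$1,317,390.15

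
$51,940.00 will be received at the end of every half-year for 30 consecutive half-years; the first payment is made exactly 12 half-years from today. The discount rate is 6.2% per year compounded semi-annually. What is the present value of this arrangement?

Ordinary annuity of 30 payments, first payment at period 12.
Periodic rate r = 0.062/2 per half-year; n is counted in half-years.
The ordinary-annuity PV formula values the stream one period before the first payment (period 11); discount that back 11 periods:
PV₀ = 51,940 × [1 − (1+r)^−30] / r × (1+r)^−11 = $718,333.48

$718,333.48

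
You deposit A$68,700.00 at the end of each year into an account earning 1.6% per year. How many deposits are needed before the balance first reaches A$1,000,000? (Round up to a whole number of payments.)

Periodic rate r = 0.016 per year.
Ordinary annuity FV: 1,000,000 = 68,700 × [((1+r)^n − 1)/r].
(1+r)^n = 1 + 1,000,000 × r / 68,700, so n = ln(1 + 1,000,000·r/68,700) / ln(1+r) = 13.19.
Round up to a whole number of payments: n = 14.

14 payments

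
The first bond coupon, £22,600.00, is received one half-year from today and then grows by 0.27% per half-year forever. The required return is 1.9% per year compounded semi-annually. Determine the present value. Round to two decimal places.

Periodic rate r = 0.019/2 per half-year.
Growing perpetuity (Gordon): PV = PMT₁ / (r − g) = 22,600 / (r − 0.0027) = £3,323,529.41.

£3,323,529.41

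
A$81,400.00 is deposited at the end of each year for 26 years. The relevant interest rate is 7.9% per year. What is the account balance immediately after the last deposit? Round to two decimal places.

A$6,409,310.87

This is an ordinary annuity: 26 deposits of A$81,400.00 at the end of each year.
Periodic rate r = 0.079 per year.
FV = PMT × [((1+r)^n − 1)/r] = 81,400 × [(1+r)^26 − 1] / r = A$6,409,310.87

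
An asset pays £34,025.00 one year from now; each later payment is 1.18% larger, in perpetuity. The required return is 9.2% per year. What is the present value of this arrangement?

£424,251.87

Periodic rate r = 0.092 per year.
Growing perpetuity (Gordon): PV = PMT₁ / (r − g) = 34,025 / (r − 0.0118) = £424,251.87.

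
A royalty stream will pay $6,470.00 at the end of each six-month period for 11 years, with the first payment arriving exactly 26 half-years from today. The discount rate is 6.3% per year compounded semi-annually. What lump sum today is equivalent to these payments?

Ordinary annuity of 22 payments, first payment at period 26.
Periodic rate r = 0.063/2 per half-year; n is counted in half-years.
The ordinary-annuity PV formula values the stream one period before the first payment (period 25); discount that back 25 periods:
PV₀ = 6,470 × [1 − (1+r)^−22] / r × (1+r)^−25 = $46,781.53

$46,781.53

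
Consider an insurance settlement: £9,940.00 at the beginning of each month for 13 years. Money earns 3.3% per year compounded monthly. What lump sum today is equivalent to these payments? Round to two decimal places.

This is an annuity due: 156 payments of £9,940.00 at the beginning of each month.
Periodic rate r = 0.033/12 per month; n is counted in months.
PV = PMT × [(1 − (1+r)^−n)/r] × (1+r) = 9,940 × [1 − (1+r)^−156] / r × (1+r) = £1,262,975.72

£1,262,975.72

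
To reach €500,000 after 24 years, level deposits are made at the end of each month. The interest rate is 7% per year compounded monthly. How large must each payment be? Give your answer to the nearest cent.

€672.13

Level ordinary annuity; solve FV = PMT × [((1+r)^n − 1)/r] for PMT.
Periodic rate r = 0.07/12 per month; n is counted in months.
With n = 288: PMT = 500,000 / ([((1+r)^n − 1)/r]) = €672.13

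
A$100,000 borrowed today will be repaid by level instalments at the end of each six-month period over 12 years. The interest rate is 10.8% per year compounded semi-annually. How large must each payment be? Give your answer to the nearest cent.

A$7,531.65

Level ordinary annuity; solve PV = PMT × [(1 − (1+r)^−n)/r] for PMT.
Periodic rate r = 0.108/2 per half-year; n is counted in half-years.
With n = 24: PMT = 100,000 / ([(1 − (1+r)^−n)/r]) = A$7,531.65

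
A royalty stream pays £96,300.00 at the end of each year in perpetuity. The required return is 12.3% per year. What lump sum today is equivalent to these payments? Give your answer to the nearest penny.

£782,926.83

Periodic rate r = 0.123 per year.
Level perpetuity: PV = PMT / r = 96,300 / (0.123) = £782,926.83.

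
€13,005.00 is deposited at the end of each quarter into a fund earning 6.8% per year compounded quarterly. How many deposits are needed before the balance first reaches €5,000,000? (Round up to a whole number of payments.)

120 payments

Periodic rate r = 0.068/4 per quarter; n is counted in quarters.
Ordinary annuity FV: 5,000,000 = 13,005 × [((1+r)^n − 1)/r].
(1+r)^n = 1 + 5,000,000 × r / 13,005, so n = ln(1 + 5,000,000·r/13,005) / ln(1+r) = 119.81.
Round up to a whole number of payments: n = 120.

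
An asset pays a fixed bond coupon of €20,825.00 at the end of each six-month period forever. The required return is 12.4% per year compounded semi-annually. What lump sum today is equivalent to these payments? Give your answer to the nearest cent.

Periodic rate r = 0.124/2 per half-year.
Level perpetuity: PV = PMT / r = 20,825 / (0.124/2) = €335,887.10.

€335,887.10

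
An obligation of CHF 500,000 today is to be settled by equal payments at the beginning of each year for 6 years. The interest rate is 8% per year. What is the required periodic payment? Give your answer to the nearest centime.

Level annuity due; solve PV = PMT × [(1 − (1+r)^−n)/r] × (1+r) for PMT.
Periodic rate r = 0.08 per year.
With n = 6: PMT = 500,000 / ([(1 − (1+r)^−n)/r] × (1+r)) = CHF 100,146.01

CHF 100,146.01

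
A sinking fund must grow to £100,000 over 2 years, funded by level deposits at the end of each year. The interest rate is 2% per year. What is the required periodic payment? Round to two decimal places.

£49,504.95

Level ordinary annuity; solve FV = PMT × [((1+r)^n − 1)/r] for PMT.
Periodic rate r = 0.02 per year.
With n = 2: PMT = 100,000 / ([((1+r)^n − 1)/r]) = £49,504.95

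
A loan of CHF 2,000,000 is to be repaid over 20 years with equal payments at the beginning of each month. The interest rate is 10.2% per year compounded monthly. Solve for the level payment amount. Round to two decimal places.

CHF 19,401.28

Level annuity due; solve PV = PMT × [(1 − (1+r)^−n)/r] × (1+r) for PMT.
Periodic rate r = 0.102/12 per month; n is counted in months.
With n = 240: PMT = 2,000,000 / ([(1 − (1+r)^−n)/r] × (1+r)) = CHF 19,401.28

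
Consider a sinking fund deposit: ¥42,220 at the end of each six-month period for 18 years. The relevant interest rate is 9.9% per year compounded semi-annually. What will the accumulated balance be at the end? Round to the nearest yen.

¥4,003,096

This is an ordinary annuity: 36 deposits of ¥42,220 at the end of each six-month period.
Periodic rate r = 0.099/2 per half-year; n is counted in half-years.
FV = PMT × [((1+r)^n − 1)/r] = 42,220 × [(1+r)^36 − 1] / r = ¥4,003,096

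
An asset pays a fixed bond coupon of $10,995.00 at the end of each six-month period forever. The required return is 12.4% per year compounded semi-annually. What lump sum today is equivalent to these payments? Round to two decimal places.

$177,338.71

Periodic rate r = 0.124/2 per half-year.
Level perpetuity: PV = PMT / r = 10,995 / (0.124/2) = $177,338.71.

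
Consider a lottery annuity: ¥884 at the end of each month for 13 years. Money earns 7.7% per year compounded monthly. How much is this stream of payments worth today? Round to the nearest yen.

This is an ordinary annuity: 156 payments of ¥884 at the end of each month.
Periodic rate r = 0.077/12 per month; n is counted in months.
PV = PMT × [(1 − (1+r)^−n)/r] = 884 × [1 − (1+r)^−156] / r = ¥86,973

¥86,973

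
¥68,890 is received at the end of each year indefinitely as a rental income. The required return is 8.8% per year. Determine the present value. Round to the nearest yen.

¥782,841

Periodic rate r = 0.088 per year.
Level perpetuity: PV = PMT / r = 68,890 / (0.088) = ¥782,841.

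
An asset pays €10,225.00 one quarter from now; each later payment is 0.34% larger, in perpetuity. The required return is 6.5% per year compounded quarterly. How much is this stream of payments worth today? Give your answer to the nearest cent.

Periodic rate r = 0.065/4 per quarter.
Growing perpetuity (Gordon): PV = PMT₁ / (r − g) = 10,225 / (r − 0.0034) = €795,719.84.

€795,719.84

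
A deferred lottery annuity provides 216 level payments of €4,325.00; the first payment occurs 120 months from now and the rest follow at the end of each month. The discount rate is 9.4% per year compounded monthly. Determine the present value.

Ordinary annuity of 216 payments, first payment at period 120.
Periodic rate r = 0.094/12 per month; n is counted in months.
The ordinary-annuity PV formula values the stream one period before the first payment (period 119); discount that back 119 periods:
PV₀ = 4,325 × [1 − (1+r)^−216] / r × (1+r)^−119 = €177,722.75

€177,722.75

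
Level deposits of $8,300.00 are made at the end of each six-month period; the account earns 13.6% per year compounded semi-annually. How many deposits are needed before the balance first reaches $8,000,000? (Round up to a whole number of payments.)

64 payments

Periodic rate r = 0.136/2 per half-year; n is counted in half-years.
Ordinary annuity FV: 8,000,000 = 8,300 × [((1+r)^n − 1)/r].
(1+r)^n = 1 + 8,000,000 × r / 8,300, so n = ln(1 + 8,000,000·r/8,300) / ln(1+r) = 63.81.
Round up to a whole number of payments: n = 64.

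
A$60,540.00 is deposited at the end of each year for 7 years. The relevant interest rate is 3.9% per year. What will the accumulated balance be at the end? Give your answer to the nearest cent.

This is an ordinary annuity: 7 deposits of A$60,540.00 at the end of each year.
Periodic rate r = 0.039 per year.
FV = PMT × [((1+r)^n − 1)/r] = 60,540 × [(1+r)^7 − 1] / r = A$476,713.78

A$476,713.78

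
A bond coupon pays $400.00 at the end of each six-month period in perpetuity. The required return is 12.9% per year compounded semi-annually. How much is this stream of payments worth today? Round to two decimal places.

$6,201.55

Periodic rate r = 0.129/2 per half-year.
Level perpetuity: PV = PMT / r = 400 / (0.129/2) = $6,201.55.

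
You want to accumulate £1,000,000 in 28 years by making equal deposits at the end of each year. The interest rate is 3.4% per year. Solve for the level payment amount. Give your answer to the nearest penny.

£21,932.58

Level ordinary annuity; solve FV = PMT × [((1+r)^n − 1)/r] for PMT.
Periodic rate r = 0.034 per year.
With n = 28: PMT = 1,000,000 / ([((1+r)^n − 1)/r]) = £21,932.58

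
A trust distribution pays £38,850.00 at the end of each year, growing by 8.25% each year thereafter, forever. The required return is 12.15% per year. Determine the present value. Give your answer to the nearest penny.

Periodic rate r = 0.1215 per year.
Growing perpetuity (Gordon): PV = PMT₁ / (r − g) = 38,850 / (r − 0.0825) = £996,153.85.

£996,153.85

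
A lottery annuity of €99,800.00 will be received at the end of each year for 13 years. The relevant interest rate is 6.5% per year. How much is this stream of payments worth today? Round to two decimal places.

€858,254.26

This is an ordinary annuity: 13 payments of €99,800.00 at the end of each year.
Periodic rate r = 0.065 per year.
PV = PMT × [(1 − (1+r)^−n)/r] = 99,800 × [1 − (1+r)^−13] / r = €858,254.26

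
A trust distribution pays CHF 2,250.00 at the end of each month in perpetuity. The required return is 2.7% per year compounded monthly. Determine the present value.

Periodic rate r = 0.027/12 per month.
Level perpetuity: PV = PMT / r = 2,250 / (0.027/12) = CHF 1,000,000.00.

CHF 1,000,000.00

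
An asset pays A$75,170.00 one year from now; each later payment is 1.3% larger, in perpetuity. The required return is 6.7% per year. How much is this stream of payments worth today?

A$1,392,037.04

Periodic rate r = 0.067 per year.
Growing perpetuity (Gordon): PV = PMT₁ / (r − g) = 75,170 / (r − 0.013) = A$1,392,037.04.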